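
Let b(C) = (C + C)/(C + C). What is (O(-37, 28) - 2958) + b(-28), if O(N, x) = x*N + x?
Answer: -3965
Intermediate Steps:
b(C) = 1 (b(C) = (2*C)/((2*C)) = (2*C)*(1/(2*C)) = 1)
O(N, x) = x + N*x (O(N, x) = N*x + x = x + N*x)
(O(-37, 28) - 2958) + b(-28) = (28*(1 - 37) - 2958) + 1 = (28*(-36) - 2958) + 1 = (-1008 - 2958) + 1 = -3966 + 1 = -3965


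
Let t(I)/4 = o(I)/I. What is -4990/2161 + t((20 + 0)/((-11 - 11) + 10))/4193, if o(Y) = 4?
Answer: -104719078/45305365 ≈ -2.3114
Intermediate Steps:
t(I) = 16/I (t(I) = 4*(4/I) = 16/I)
-4990/2161 + t((20 + 0)/((-11 - 11) + 10))/4193 = -4990/2161 + (16/(((20 + 0)/((-11 - 11) + 10))))/4193 = -4990*1/2161 + (16/((20/(-22 + 10))))*(1/4193) = -4990/2161 + (16/((20/(-12))))*(1/4193) = -4990/2161 + (16/((20*(-1/12))))*(1/4193) = -4990/2161 + (16/(-5/3))*(1/4193) = -4990/2161 + (16*(-⅗))*(1/4193) = -4990/2161 - 48/5*1/4193 = -4990/2161 - 48/20965 = -104719078/45305365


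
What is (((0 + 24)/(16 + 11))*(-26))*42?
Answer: -2912/3 ≈ -970.67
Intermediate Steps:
(((0 + 24)/(16 + 11))*(-26))*42 = ((24/27)*(-26))*42 = ((24*(1/27))*(-26))*42 = ((8/9)*(-26))*42 = -208/9*42 = -2912/3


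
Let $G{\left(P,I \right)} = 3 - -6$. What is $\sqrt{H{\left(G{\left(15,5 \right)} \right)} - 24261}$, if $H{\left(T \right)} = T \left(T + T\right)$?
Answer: $i \sqrt{24099} \approx 155.24 i$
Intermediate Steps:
$G{\left(P,I \right)} = 9$ ($G{\left(P,I \right)} = 3 + 6 = 9$)
$H{\left(T \right)} = 2 T^{2}$ ($H{\left(T \right)} = T 2 T = 2 T^{2}$)
$\sqrt{H{\left(G{\left(15,5 \right)} \right)} - 24261} = \sqrt{2 \cdot 9^{2} - 24261} = \sqrt{2 \cdot 81 - 24261} = \sqrt{162 - 24261} = \sqrt{-24099} = i \sqrt{24099}$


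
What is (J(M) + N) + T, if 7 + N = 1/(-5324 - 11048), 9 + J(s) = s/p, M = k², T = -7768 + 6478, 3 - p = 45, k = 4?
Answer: -449149469/343812 ≈ -1306.4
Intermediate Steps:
p = -42 (p = 3 - 1*45 = 3 - 45 = -42)
T = -1290
M = 16 (M = 4² = 16)
J(s) = -9 - s/42 (J(s) = -9 + s/(-42) = -9 + s*(-1/42) = -9 - s/42)
N = -114605/16372 (N = -7 + 1/(-5324 - 11048) = -7 + 1/(-16372) = -7 - 1/16372 = -114605/16372 ≈ -7.0001)
(J(M) + N) + T = ((-9 - 1/42*16) - 114605/16372) - 1290 = ((-9 - 8/21) - 114605/16372) - 1290 = (-197/21 - 114605/16372) - 1290 = -5631989/343812 - 1290 = -449149469/343812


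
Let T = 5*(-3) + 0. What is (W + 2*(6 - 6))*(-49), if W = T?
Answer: 735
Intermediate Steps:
T = -15 (T = -15 + 0 = -15)
W = -15
(W + 2*(6 - 6))*(-49) = (-15 + 2*(6 - 6))*(-49) = (-15 + 2*0)*(-49) = (-15 + 0)*(-49) = -15*(-49) = 735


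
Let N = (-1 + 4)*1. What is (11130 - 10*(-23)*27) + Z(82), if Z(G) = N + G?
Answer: 17425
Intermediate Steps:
N = 3 (N = 3*1 = 3)
Z(G) = 3 + G
(11130 - 10*(-23)*27) + Z(82) = (11130 - 10*(-23)*27) + (3 + 82) = (11130 + 230*27) + 85 = (11130 + 6210) + 85 = 17340 + 85 = 17425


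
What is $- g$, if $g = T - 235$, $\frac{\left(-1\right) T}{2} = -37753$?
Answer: $-75271$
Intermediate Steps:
$T = 75506$ ($T = \left(-2\right) \left(-37753\right) = 75506$)
$g = 75271$ ($g = 75506 - 235 = 75271$)
$- g = \left(-1\right) 75271 = -75271$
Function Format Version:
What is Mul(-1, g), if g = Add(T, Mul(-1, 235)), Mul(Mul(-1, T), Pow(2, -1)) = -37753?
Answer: -75271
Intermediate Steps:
T = 75506 (T = Mul(-2, -37753) = 75506)
g = 75271 (g = Add(75506, Mul(-1, 235)) = Add(75506, -235) = 75271)
Mul(-1, g) = Mul(-1, 75271) = -75271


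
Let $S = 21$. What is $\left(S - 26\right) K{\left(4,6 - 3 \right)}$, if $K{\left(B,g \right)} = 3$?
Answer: $-15$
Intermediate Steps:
$\left(S - 26\right) K{\left(4,6 - 3 \right)} = \left(21 - 26\right) 3 = \left(-5\right) 3 = -15$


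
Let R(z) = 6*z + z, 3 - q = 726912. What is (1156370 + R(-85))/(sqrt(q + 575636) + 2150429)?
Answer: 2485412077475/4624345035314 - 1155775*I*sqrt(151273)/4624345035314 ≈ 0.53746 - 9.7208e-5*I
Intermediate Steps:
q = -726909 (q = 3 - 1*726912 = 3 - 726912 = -726909)
R(z) = 7*z
(1156370 + R(-85))/(sqrt(q + 575636) + 2150429) = (1156370 + 7*(-85))/(sqrt(-726909 + 575636) + 2150429) = (1156370 - 595)/(sqrt(-151273) + 2150429) = 1155775/(I*sqrt(151273) + 2150429) = 1155775/(2150429 + I*sqrt(151273))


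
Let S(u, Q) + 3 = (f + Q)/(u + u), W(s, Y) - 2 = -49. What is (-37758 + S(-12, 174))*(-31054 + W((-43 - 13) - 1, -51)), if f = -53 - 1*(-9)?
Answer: 4698293299/4 ≈ 1.1746e+9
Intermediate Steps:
f = -44 (f = -53 + 9 = -44)
W(s, Y) = -47 (W(s, Y) = 2 - 49 = -47)
S(u, Q) = -3 + (-44 + Q)/(2*u) (S(u, Q) = -3 + (-44 + Q)/(u + u) = -3 + (-44 + Q)/((2*u)) = -3 + (-44 + Q)*(1/(2*u)) = -3 + (-44 + Q)/(2*u))
(-37758 + S(-12, 174))*(-31054 + W((-43 - 13) - 1, -51)) = (-37758 + (½)*(-44 + 174 - 6*(-12))/(-12))*(-31054 - 47) = (-37758 + (½)*(-1/12)*(-44 + 174 + 72))*(-31101) = (-37758 + (½)*(-1/12)*202)*(-31101) = (-37758 - 101/12)*(-31101) = -453197/12*(-31101) = 4698293299/4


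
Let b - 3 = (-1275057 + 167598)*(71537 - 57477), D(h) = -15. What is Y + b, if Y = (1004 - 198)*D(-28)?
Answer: -15570885627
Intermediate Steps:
Y = -12090 (Y = (1004 - 198)*(-15) = 806*(-15) = -12090)
b = -15570873537 (b = 3 + (-1275057 + 167598)*(71537 - 57477) = 3 - 1107459*14060 = 3 - 15570873540 = -15570873537)
Y + b = -12090 - 15570873537 = -15570885627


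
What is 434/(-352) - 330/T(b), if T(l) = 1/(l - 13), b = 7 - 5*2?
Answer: 929063/176 ≈ 5278.8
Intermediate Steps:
b = -3 (b = 7 - 1*10 = 7 - 10 = -3)
T(l) = 1/(-13 + l)
434/(-352) - 330/T(b) = 434/(-352) - 330/(1/(-13 - 3)) = 434*(-1/352) - 330/(1/(-16)) = -217/176 - 330/(-1/16) = -217/176 - 330*(-16) = -217/176 + 5280 = 929063/176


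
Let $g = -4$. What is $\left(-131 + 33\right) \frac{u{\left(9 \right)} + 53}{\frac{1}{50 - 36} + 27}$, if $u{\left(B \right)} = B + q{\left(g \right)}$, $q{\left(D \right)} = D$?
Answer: $- \frac{79576}{379} \approx -209.96$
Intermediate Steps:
$u{\left(B \right)} = -4 + B$ ($u{\left(B \right)} = B - 4 = -4 + B$)
$\left(-131 + 33\right) \frac{u{\left(9 \right)} + 53}{\frac{1}{50 - 36} + 27} = \left(-131 + 33\right) \frac{\left(-4 + 9\right) + 53}{\frac{1}{50 - 36} + 27} = - 98 \frac{5 + 53}{\frac{1}{14} + 27} = - 98 \frac{58}{\frac{1}{14} + 27} = - 98 \frac{58}{\frac{379}{14}} = - 98 \cdot 58 \cdot \frac{14}{379} = \left(-98\right) \frac{812}{379} = - \frac{79576}{379}$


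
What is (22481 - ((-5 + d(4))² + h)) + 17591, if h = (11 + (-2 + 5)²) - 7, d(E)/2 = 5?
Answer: 40034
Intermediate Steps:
d(E) = 10 (d(E) = 2*5 = 10)
h = 13 (h = (11 + 3²) - 7 = (11 + 9) - 7 = 20 - 7 = 13)
(22481 - ((-5 + d(4))² + h)) + 17591 = (22481 - ((-5 + 10)² + 13)) + 17591 = (22481 - (5² + 13)) + 17591 = (22481 - (25 + 13)) + 17591 = (22481 - 1*38) + 17591 = (22481 - 38) + 17591 = 22443 + 17591 = 40034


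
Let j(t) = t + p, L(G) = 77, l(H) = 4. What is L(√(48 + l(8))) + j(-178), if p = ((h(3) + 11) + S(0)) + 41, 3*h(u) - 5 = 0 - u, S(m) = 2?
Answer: -139/3 ≈ -46.333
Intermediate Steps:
h(u) = 5/3 - u/3 (h(u) = 5/3 + (0 - u)/3 = 5/3 + (-u)/3 = 5/3 - u/3)
p = 164/3 (p = (((5/3 - ⅓*3) + 11) + 2) + 41 = (((5/3 - 1) + 11) + 2) + 41 = ((⅔ + 11) + 2) + 41 = (35/3 + 2) + 41 = 41/3 + 41 = 164/3 ≈ 54.667)
j(t) = 164/3 + t (j(t) = t + 164/3 = 164/3 + t)
L(√(48 + l(8))) + j(-178) = 77 + (164/3 - 178) = 77 - 370/3 = -139/3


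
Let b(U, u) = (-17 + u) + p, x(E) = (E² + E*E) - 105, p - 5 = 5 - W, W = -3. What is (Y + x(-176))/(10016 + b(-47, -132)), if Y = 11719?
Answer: 36783/4940 ≈ 7.4460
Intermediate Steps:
p = 13 (p = 5 + (5 - 1*(-3)) = 5 + (5 + 3) = 5 + 8 = 13)
x(E) = -105 + 2*E² (x(E) = (E² + E²) - 105 = 2*E² - 105 = -105 + 2*E²)
b(U, u) = -4 + u (b(U, u) = (-17 + u) + 13 = -4 + u)
(Y + x(-176))/(10016 + b(-47, -132)) = (11719 + (-105 + 2*(-176)²))/(10016 + (-4 - 132)) = (11719 + (-105 + 2*30976))/(10016 - 136) = (11719 + (-105 + 61952))/9880 = (11719 + 61847)*(1/9880) = 73566*(1/9880) = 36783/4940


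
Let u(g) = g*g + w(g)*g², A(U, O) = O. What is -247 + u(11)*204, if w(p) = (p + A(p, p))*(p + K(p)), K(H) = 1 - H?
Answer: 567485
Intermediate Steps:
w(p) = 2*p (w(p) = (p + p)*(p + (1 - p)) = (2*p)*1 = 2*p)
u(g) = g² + 2*g³ (u(g) = g*g + (2*g)*g² = g² + 2*g³)
-247 + u(11)*204 = -247 + (11²*(1 + 2*11))*204 = -247 + (121*(1 + 22))*204 = -247 + (121*23)*204 = -247 + 2783*204 = -247 + 567732 = 567485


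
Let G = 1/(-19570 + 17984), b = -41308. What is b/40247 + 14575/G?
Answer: -930347680958/40247 ≈ -2.3116e+7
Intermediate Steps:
G = -1/1586 (G = 1/(-1586) = -1/1586 ≈ -0.00063052)
b/40247 + 14575/G = -41308/40247 + 14575/(-1/1586) = -41308*1/40247 + 14575*(-1586) = -41308/40247 - 23115950 = -930347680958/40247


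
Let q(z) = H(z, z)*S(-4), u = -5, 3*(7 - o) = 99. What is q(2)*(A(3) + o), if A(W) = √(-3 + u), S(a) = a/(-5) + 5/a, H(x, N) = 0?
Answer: 0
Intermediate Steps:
o = -26 (o = 7 - ⅓*99 = 7 - 33 = -26)
S(a) = 5/a - a/5 (S(a) = a*(-⅕) + 5/a = -a/5 + 5/a = 5/a - a/5)
q(z) = 0 (q(z) = 0*(5/(-4) - ⅕*(-4)) = 0*(5*(-¼) + ⅘) = 0*(-5/4 + ⅘) = 0*(-9/20) = 0)
A(W) = 2*I*√2 (A(W) = √(-3 - 5) = √(-8) = 2*I*√2)
q(2)*(A(3) + o) = 0*(2*I*√2 - 26) = 0*(-26 + 2*I*√2) = 0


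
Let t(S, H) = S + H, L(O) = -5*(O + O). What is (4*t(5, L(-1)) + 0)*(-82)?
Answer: -4920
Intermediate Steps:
L(O) = -10*O
t(S, H) = H + S
(4*t(5, L(-1)) + 0)*(-82) = (4*(-10*(-1) + 5) + 0)*(-82) = (4*(10 + 5) + 0)*(-82) = (4*15 + 0)*(-82) = (60 + 0)*(-82) = 60*(-82) = -4920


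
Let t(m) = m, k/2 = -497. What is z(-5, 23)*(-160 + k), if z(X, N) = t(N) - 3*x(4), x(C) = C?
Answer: -12694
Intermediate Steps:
k = -994 (k = 2*(-497) = -994)
z(X, N) = -12 + N (z(X, N) = N - 3*4 = N - 12 = -12 + N)
z(-5, 23)*(-160 + k) = (-12 + 23)*(-160 - 994) = 11*(-1154) = -12694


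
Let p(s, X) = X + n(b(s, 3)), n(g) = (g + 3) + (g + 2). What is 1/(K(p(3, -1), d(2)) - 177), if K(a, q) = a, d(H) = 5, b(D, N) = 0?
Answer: -1/173 ≈ -0.0057803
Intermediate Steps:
n(g) = 5 + 2*g (n(g) = (3 + g) + (2 + g) = 5 + 2*g)
p(s, X) = 5 + X (p(s, X) = X + (5 + 2*0) = X + (5 + 0) = X + 5 = 5 + X)
1/(K(p(3, -1), d(2)) - 177) = 1/((5 - 1) - 177) = 1/(4 - 177) = 1/(-173) = -1/173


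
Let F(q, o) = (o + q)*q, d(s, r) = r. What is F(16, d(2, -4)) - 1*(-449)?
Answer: 641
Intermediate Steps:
F(q, o) = q*(o + q)
F(16, d(2, -4)) - 1*(-449) = 16*(-4 + 16) - 1*(-449) = 16*12 + 449 = 192 + 449 = 641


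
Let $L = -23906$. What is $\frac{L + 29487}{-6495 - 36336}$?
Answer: $- \frac{5581}{42831} \approx -0.1303$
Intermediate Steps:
$\frac{L + 29487}{-6495 - 36336} = \frac{-23906 + 29487}{-6495 - 36336} = \frac{5581}{-42831} = 5581 \left(- \frac{1}{42831}\right) = - \frac{5581}{42831}$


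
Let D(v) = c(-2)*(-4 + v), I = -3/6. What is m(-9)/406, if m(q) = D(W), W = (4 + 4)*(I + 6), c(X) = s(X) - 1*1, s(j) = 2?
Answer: 20/203 ≈ 0.098522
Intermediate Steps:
I = -1/2 (I = -3*1/6 = -1/2 ≈ -0.50000)
c(X) = 1 (c(X) = 2 - 1*1 = 2 - 1 = 1)
W = 44 (W = (4 + 4)*(-1/2 + 6) = 8*(11/2) = 44)
D(v) = -4 + v (D(v) = 1*(-4 + v) = -4 + v)
m(q) = 40 (m(q) = -4 + 44 = 40)
m(-9)/406 = 40/406 = 40*(1/406) = 20/203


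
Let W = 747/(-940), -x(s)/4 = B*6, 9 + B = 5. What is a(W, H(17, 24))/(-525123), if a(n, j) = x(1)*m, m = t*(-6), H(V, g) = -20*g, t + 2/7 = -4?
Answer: -640/136143 ≈ -0.0047009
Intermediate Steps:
B = -4 (B = -9 + 5 = -4)
t = -30/7 (t = -2/7 - 4 = -30/7 ≈ -4.2857)
x(s) = 96 (x(s) = -(-16)*6 = -4*(-24) = 96)
W = -747/940 (W = 747*(-1/940) = -747/940 ≈ -0.79468)
m = 180/7 (m = -30/7*(-6) = 180/7 ≈ 25.714)
a(n, j) = 17280/7 (a(n, j) = 96*(180/7) = 17280/7)
a(W, H(17, 24))/(-525123) = (17280/7)/(-525123) = (17280/7)*(-1/525123) = -640/136143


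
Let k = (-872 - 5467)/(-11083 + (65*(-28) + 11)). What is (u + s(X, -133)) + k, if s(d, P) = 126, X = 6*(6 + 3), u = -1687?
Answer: -20118073/12892 ≈ -1560.5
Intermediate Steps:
X = 54 (X = 6*9 = 54)
k = 6339/12892 (k = -6339/(-11083 + (-1820 + 11)) = -6339/(-11083 - 1809) = -6339/(-12892) = -6339*(-1/12892) = 6339/12892 ≈ 0.49170)
(u + s(X, -133)) + k = (-1687 + 126) + 6339/12892 = -1561 + 6339/12892 = -20118073/12892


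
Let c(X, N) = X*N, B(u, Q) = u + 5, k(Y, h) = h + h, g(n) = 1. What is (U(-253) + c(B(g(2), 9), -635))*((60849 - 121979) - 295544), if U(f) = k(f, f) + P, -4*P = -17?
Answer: 3075778239/2 ≈ 1.5379e+9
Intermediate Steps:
P = 17/4 (P = -1/4*(-17) = 17/4 ≈ 4.2500)
k(Y, h) = 2*h
B(u, Q) = 5 + u
U(f) = 17/4 + 2*f (U(f) = 2*f + 17/4 = 17/4 + 2*f)
c(X, N) = N*X
(U(-253) + c(B(g(2), 9), -635))*((60849 - 121979) - 295544) = ((17/4 + 2*(-253)) - 635*(5 + 1))*((60849 - 121979) - 295544) = ((17/4 - 506) - 635*6)*(-61130 - 295544) = (-2007/4 - 3810)*(-356674) = -17247/4*(-356674) = 3075778239/2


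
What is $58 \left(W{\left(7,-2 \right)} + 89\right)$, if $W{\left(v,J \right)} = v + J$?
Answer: $5452$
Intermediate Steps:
$W{\left(v,J \right)} = J + v$
$58 \left(W{\left(7,-2 \right)} + 89\right) = 58 \left(\left(-2 + 7\right) + 89\right) = 58 \left(5 + 89\right) = 58 \cdot 94 = 5452$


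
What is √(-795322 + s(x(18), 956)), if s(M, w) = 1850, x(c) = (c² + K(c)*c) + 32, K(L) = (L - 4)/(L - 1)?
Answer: 8*I*√12398 ≈ 890.77*I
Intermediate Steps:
K(L) = (-4 + L)/(-1 + L)
x(c) = 32 + c² + c*(-4 + c)/(-1 + c) (x(c) = (c² + ((-4 + c)/(-1 + c))*c) + 32 = (c² + c*(-4 + c)/(-1 + c)) + 32 = 32 + c² + c*(-4 + c)/(-1 + c))
√(-795322 + s(x(18), 956)) = √(-795322 + 1850) = √(-793472) = 8*I*√12398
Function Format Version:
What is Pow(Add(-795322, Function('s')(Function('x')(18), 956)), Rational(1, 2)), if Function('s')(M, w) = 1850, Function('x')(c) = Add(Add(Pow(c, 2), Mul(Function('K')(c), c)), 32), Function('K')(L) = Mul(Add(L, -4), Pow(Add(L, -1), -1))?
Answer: Mul(8, I, Pow(12398, Rational(1, 2))) ≈ Mul(890.77, I)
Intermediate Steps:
Function('K')(L) = Mul(Pow(Add(-1, L), -1), Add(-4, L)) (Function('K')(L) = Mul(Add(-4, L), Pow(Add(-1, L), -1)) = Mul(Pow(Add(-1, L), -1), Add(-4, L)))
Function('x')(c) = Add(32, Pow(c, 2), Mul(c, Pow(Add(-1, c), -1), Add(-4, c))) (Function('x')(c) = Add(Add(Pow(c, 2), Mul(Mul(Pow(Add(-1, c), -1), Add(-4, c)), c)), 32) = Add(Add(Pow(c, 2), Mul(c, Pow(Add(-1, c), -1), Add(-4, c))), 32) = Add(32, Pow(c, 2), Mul(c, Pow(Add(-1, c), -1), Add(-4, c))))
Pow(Add(-795322, Function('s')(Function('x')(18), 956)), Rational(1, 2)) = Pow(Add(-795322, 1850), Rational(1, 2)) = Pow(-793472, Rational(1, 2)) = Mul(8, I, Pow(12398, Rational(1, 2)))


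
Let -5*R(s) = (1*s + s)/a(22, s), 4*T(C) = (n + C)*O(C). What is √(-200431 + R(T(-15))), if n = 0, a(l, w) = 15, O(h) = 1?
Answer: 3*I*√2227010/10 ≈ 447.7*I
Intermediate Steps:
T(C) = C/4 (T(C) = ((0 + C)*1)/4 = (C*1)/4 = C/4)
R(s) = -2*s/75 (R(s) = -(1*s + s)/(5*15) = -(s + s)/(5*15) = -2*s/(5*15) = -2*s/75)
√(-200431 + R(T(-15))) = √(-200431 - (-15)/150) = √(-200431 - 2/75*(-15/4)) = √(-200431 + ⅒) = √(-2004309/10) = 3*I*√2227010/10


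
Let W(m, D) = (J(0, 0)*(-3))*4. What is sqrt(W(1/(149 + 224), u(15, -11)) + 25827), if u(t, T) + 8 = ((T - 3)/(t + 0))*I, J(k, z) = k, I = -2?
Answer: sqrt(25827) ≈ 160.71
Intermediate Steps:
u(t, T) = -8 - 2*(-3 + T)/t (u(t, T) = -8 + ((T - 3)/(t + 0))*(-2) = -8 + ((-3 + T)/t)*(-2) = -8 - 2*(-3 + T)/t)
W(m, D) = 0 (W(m, D) = (0*(-3))*4 = 0*4 = 0)
sqrt(W(1/(149 + 224), u(15, -11)) + 25827) = sqrt(0 + 25827) = sqrt(25827)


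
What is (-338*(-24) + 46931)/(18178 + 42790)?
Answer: 55043/60968 ≈ 0.90282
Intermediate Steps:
(-338*(-24) + 46931)/(18178 + 42790) = (8112 + 46931)/60968 = 55043*(1/60968) = 55043/60968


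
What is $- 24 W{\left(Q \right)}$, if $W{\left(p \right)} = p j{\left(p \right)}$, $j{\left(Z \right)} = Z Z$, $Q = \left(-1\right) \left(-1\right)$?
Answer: $-24$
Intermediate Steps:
$Q = 1$
$j{\left(Z \right)} = Z^{2}$
$W{\left(p \right)} = p^{3}$ ($W{\left(p \right)} = p p^{2} = p^{3}$)
$- 24 W{\left(Q \right)} = - 24 \cdot 1^{3} = \left(-24\right) 1 = -24$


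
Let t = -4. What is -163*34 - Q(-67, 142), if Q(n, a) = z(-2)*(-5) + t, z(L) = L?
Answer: -5548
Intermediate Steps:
Q(n, a) = 6 (Q(n, a) = -2*(-5) - 4 = 10 - 4 = 6)
-163*34 - Q(-67, 142) = -163*34 - 1*6 = -5542 - 6 = -5548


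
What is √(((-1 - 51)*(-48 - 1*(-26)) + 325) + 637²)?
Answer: √407238 ≈ 638.15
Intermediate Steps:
√(((-1 - 51)*(-48 - 1*(-26)) + 325) + 637²) = √((-52*(-48 + 26) + 325) + 405769) = √((-52*(-22) + 325) + 405769) = √((1144 + 325) + 405769) = √(1469 + 405769) = √407238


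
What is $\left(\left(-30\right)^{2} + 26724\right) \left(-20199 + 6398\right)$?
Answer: $-381238824$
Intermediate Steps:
$\left(\left(-30\right)^{2} + 26724\right) \left(-20199 + 6398\right) = \left(900 + 26724\right) \left(-13801\right) = 27624 \left(-13801\right) = -381238824$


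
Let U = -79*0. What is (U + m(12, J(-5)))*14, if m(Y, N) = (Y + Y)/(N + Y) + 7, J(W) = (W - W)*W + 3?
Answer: 602/5 ≈ 120.40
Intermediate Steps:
J(W) = 3 (J(W) = 0*W + 3 = 0 + 3 = 3)
U = 0
m(Y, N) = 7 + 2*Y/(N + Y) (m(Y, N) = (2*Y)/(N + Y) + 7 = 2*Y/(N + Y) + 7 = 7 + 2*Y/(N + Y))
(U + m(12, J(-5)))*14 = (0 + (7*3 + 9*12)/(3 + 12))*14 = (0 + (21 + 108)/15)*14 = (0 + (1/15)*129)*14 = (0 + 43/5)*14 = (43/5)*14 = 602/5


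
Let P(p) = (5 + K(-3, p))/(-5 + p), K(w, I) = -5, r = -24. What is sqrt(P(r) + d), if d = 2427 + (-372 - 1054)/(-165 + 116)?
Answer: sqrt(120349)/7 ≈ 49.559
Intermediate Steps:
d = 120349/49 (d = 2427 - 1426/(-49) = 2427 - 1426*(-1/49) = 2427 + 1426/49 = 120349/49 ≈ 2456.1)
P(p) = 0 (P(p) = (5 - 5)/(-5 + p) = 0/(-5 + p) = 0)
sqrt(P(r) + d) = sqrt(0 + 120349/49) = sqrt(120349/49) = sqrt(120349)/7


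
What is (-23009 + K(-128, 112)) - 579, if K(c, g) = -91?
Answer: -23679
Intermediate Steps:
(-23009 + K(-128, 112)) - 579 = (-23009 - 91) - 579 = -23100 - 579 = -23679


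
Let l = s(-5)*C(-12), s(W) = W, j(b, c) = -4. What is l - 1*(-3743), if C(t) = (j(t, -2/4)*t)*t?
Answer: 6623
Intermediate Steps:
C(t) = -4*t² (C(t) = (-4*t)*t = -4*t²)
l = 2880 (l = -(-20)*(-12)² = -(-20)*144 = -5*(-576) = 2880)
l - 1*(-3743) = 2880 - 1*(-3743) = 2880 + 3743 = 6623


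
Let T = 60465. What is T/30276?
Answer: 695/348 ≈ 1.9971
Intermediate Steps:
T/30276 = 60465/30276 = 60465*(1/30276) = 695/348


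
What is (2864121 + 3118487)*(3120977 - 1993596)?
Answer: 6744678589648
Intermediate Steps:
(2864121 + 3118487)*(3120977 - 1993596) = 5982608*1127381 = 6744678589648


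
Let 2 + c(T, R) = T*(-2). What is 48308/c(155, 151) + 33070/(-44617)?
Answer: -41647613/267702 ≈ -155.57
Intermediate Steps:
c(T, R) = -2 - 2*T (c(T, R) = -2 + T*(-2) = -2 - 2*T)
48308/c(155, 151) + 33070/(-44617) = 48308/(-2 - 2*155) + 33070/(-44617) = 48308/(-2 - 310) + 33070*(-1/44617) = 48308/(-312) - 33070/44617 = 48308*(-1/312) - 33070/44617 = -929/6 - 33070/44617 = -41647613/267702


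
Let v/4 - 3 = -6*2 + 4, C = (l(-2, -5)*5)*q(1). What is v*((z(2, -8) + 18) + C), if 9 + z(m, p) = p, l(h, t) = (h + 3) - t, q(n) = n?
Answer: -620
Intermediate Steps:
l(h, t) = 3 + h - t (l(h, t) = (3 + h) - t = 3 + h - t)
z(m, p) = -9 + p
C = 30 (C = ((3 - 2 - 1*(-5))*5)*1 = ((3 - 2 + 5)*5)*1 = (6*5)*1 = 30*1 = 30)
v = -20 (v = 12 + 4*(-6*2 + 4) = 12 + 4*(-12 + 4) = 12 + 4*(-8) = 12 - 32 = -20)
v*((z(2, -8) + 18) + C) = -20*(((-9 - 8) + 18) + 30) = -20*((-17 + 18) + 30) = -20*(1 + 30) = -20*31 = -620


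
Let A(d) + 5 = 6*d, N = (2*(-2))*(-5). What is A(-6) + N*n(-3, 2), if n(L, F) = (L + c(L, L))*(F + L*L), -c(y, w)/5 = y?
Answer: 2599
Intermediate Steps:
c(y, w) = -5*y
N = 20 (N = -4*(-5) = 20)
A(d) = -5 + 6*d
n(L, F) = -4*L*(F + L**2) (n(L, F) = (L - 5*L)*(F + L*L) = (-4*L)*(F + L**2) = -4*L*(F + L**2))
A(-6) + N*n(-3, 2) = (-5 + 6*(-6)) + 20*(4*(-3)*(-1*2 - 1*(-3)**2)) = (-5 - 36) + 20*(4*(-3)*(-2 - 1*9)) = -41 + 20*(4*(-3)*(-2 - 9)) = -41 + 20*(4*(-3)*(-11)) = -41 + 20*132 = -41 + 2640 = 2599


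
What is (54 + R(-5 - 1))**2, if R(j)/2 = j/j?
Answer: 3136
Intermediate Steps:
R(j) = 2 (R(j) = 2*(j/j) = 2*1 = 2)
(54 + R(-5 - 1))**2 = (54 + 2)**2 = 56**2 = 3136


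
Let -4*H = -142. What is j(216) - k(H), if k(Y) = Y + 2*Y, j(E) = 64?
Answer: -85/2 ≈ -42.500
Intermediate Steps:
H = 71/2 (H = -1/4*(-142) = 71/2 ≈ 35.500)
k(Y) = 3*Y
j(216) - k(H) = 64 - 3*71/2 = 64 - 1*213/2 = 64 - 213/2 = -85/2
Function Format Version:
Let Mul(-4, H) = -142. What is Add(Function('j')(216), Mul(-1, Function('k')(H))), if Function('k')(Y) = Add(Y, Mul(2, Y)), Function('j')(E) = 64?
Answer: Rational(-85, 2) ≈ -42.500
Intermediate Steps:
H = Rational(71, 2) (H = Mul(Rational(-1, 4), -142) = Rational(71, 2) ≈ 35.500)
Function('k')(Y) = Mul(3, Y)
Add(Function('j')(216), Mul(-1, Function('k')(H))) = Add(64, Mul(-1, Mul(3, Rational(71, 2)))) = Add(64, Mul(-1, Rational(213, 2))) = Add(64, Rational(-213, 2)) = Rational(-85, 2)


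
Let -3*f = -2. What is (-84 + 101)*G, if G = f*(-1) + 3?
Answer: 119/3 ≈ 39.667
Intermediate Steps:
f = 2/3 (f = -1/3*(-2) = 2/3 ≈ 0.66667)
G = 7/3 (G = (2/3)*(-1) + 3 = -2/3 + 3 = 7/3 ≈ 2.3333)
(-84 + 101)*G = (-84 + 101)*(7/3) = 17*(7/3) = 119/3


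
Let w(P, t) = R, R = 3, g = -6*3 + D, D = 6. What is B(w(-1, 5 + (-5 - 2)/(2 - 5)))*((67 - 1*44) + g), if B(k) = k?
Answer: 33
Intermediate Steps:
g = -12 (g = -6*3 + 6 = -18 + 6 = -12)
w(P, t) = 3
B(w(-1, 5 + (-5 - 2)/(2 - 5)))*((67 - 1*44) + g) = 3*((67 - 1*44) - 12) = 3*((67 - 44) - 12) = 3*(23 - 12) = 3*11 = 33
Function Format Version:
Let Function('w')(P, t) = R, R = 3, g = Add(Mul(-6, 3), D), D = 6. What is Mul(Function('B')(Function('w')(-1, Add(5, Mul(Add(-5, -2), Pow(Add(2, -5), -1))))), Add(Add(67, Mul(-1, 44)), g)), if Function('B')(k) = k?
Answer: 33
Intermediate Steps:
g = -12 (g = Add(Mul(-6, 3), 6) = Add(-18, 6) = -12)
Function('w')(P, t) = 3
Mul(Function('B')(Function('w')(-1, Add(5, Mul(Add(-5, -2), Pow(Add(2, -5), -1))))), Add(Add(67, Mul(-1, 44)), g)) = Mul(3, Add(Add(67, Mul(-1, 44)), -12)) = Mul(3, Add(Add(67, -44), -12)) = Mul(3, Add(23, -12)) = Mul(3, 11) = 33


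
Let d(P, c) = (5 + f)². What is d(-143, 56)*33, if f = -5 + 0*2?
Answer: 0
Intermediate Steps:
f = -5 (f = -5 + 0 = -5)
d(P, c) = 0 (d(P, c) = (5 - 5)² = 0² = 0)
d(-143, 56)*33 = 0*33 = 0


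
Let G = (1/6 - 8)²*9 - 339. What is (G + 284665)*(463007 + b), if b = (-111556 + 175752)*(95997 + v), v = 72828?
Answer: 12350443808211691/4 ≈ 3.0876e+15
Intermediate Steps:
G = 853/4 (G = (1*(⅙) - 8)²*9 - 339 = (⅙ - 8)²*9 - 339 = (-47/6)²*9 - 339 = (2209/36)*9 - 339 = 2209/4 - 339 = 853/4 ≈ 213.25)
b = 10837889700 (b = (-111556 + 175752)*(95997 + 72828) = 64196*168825 = 10837889700)
(G + 284665)*(463007 + b) = (853/4 + 284665)*(463007 + 10837889700) = (1139513/4)*10838352707 = 12350443808211691/4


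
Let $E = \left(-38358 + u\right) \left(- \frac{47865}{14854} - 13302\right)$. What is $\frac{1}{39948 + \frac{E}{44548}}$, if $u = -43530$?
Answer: $\frac{82714499}{5327278578480} \approx 1.5527 \cdot 10^{-5}$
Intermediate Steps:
$E = \frac{8091999089712}{7427}$ ($E = \left(-38358 - 43530\right) \left(- \frac{47865}{14854} - 13302\right) = - 81888 \left(\left(-47865\right) \frac{1}{14854} - 13302\right) = - 81888 \left(- \frac{47865}{14854} - 13302\right) = \left(-81888\right) \left(- \frac{197635773}{14854}\right) = \frac{8091999089712}{7427} \approx 1.0895 \cdot 10^{9}$)
$\frac{1}{39948 + \frac{E}{44548}} = \frac{1}{39948 + \frac{8091999089712}{7427 \cdot 44548}} = \frac{1}{39948 + \frac{8091999089712}{7427} \cdot \frac{1}{44548}} = \frac{1}{39948 + \frac{2022999772428}{82714499}} = \frac{1}{\frac{5327278578480}{82714499}} = \frac{82714499}{5327278578480}$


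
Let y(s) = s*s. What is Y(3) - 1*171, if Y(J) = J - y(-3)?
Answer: -177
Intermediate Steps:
y(s) = s²
Y(J) = -9 + J (Y(J) = J - 1*(-3)² = J - 1*9 = J - 9 = -9 + J)
Y(3) - 1*171 = (-9 + 3) - 1*171 = -6 - 171 = -177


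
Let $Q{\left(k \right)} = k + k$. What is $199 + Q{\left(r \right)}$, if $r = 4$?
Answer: $207$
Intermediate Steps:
$Q{\left(k \right)} = 2 k$
$199 + Q{\left(r \right)} = 199 + 2 \cdot 4 = 199 + 8 = 207$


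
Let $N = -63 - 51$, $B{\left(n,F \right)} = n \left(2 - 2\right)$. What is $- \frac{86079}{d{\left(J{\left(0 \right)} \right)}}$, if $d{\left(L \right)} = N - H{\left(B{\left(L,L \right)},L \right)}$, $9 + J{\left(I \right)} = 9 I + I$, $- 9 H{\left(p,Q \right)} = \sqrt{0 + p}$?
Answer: $\frac{28693}{38} \approx 755.08$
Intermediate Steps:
$B{\left(n,F \right)} = 0$ ($B{\left(n,F \right)} = n 0 = 0$)
$H{\left(p,Q \right)} = - \frac{\sqrt{p}}{9}$ ($H{\left(p,Q \right)} = - \frac{\sqrt{0 + p}}{9} = - \frac{\sqrt{p}}{9}$)
$J{\left(I \right)} = -9 + 10 I$ ($J{\left(I \right)} = -9 + \left(9 I + I\right) = -9 + 10 I$)
$N = -114$
$d{\left(L \right)} = -114$ ($d{\left(L \right)} = -114 - - \frac{\sqrt{0}}{9} = -114 - \left(- \frac{1}{9}\right) 0 = -114 - 0 = -114 + 0 = -114$)
$- \frac{86079}{d{\left(J{\left(0 \right)} \right)}} = - \frac{86079}{-114} = \left(-86079\right) \left(- \frac{1}{114}\right) = \frac{28693}{38}$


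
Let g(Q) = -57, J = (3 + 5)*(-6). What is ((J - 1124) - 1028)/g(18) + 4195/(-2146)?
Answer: 4482085/122322 ≈ 36.642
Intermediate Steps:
J = -48 (J = 8*(-6) = -48)
((J - 1124) - 1028)/g(18) + 4195/(-2146) = ((-48 - 1124) - 1028)/(-57) + 4195/(-2146) = (-1172 - 1028)*(-1/57) + 4195*(-1/2146) = -2200*(-1/57) - 4195/2146 = 2200/57 - 4195/2146 = 4482085/122322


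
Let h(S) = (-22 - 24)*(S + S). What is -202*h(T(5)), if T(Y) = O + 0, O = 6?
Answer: 111504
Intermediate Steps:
T(Y) = 6 (T(Y) = 6 + 0 = 6)
h(S) = -92*S
-202*h(T(5)) = -(-18584)*6 = -202*(-552) = 111504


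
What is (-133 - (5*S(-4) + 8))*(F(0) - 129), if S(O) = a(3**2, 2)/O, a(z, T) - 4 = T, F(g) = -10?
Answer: 37113/2 ≈ 18557.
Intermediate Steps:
a(z, T) = 4 + T
S(O) = 6/O (S(O) = (4 + 2)/O = 6/O)
(-133 - (5*S(-4) + 8))*(F(0) - 129) = (-133 - (5*(6/(-4)) + 8))*(-10 - 129) = (-133 - (5*(6*(-1/4)) + 8))*(-139) = (-133 - (5*(-3/2) + 8))*(-139) = (-133 - (-15/2 + 8))*(-139) = (-133 - 1*1/2)*(-139) = (-133 - 1/2)*(-139) = -267/2*(-139) = 37113/2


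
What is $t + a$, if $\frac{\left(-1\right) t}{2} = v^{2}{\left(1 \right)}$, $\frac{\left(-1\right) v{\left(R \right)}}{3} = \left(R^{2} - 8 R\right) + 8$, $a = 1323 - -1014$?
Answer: $2319$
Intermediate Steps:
$a = 2337$ ($a = 1323 + 1014 = 2337$)
$v{\left(R \right)} = -24 - 3 R^{2} + 24 R$ ($v{\left(R \right)} = - 3 \left(\left(R^{2} - 8 R\right) + 8\right) = - 3 \left(8 + R^{2} - 8 R\right) = -24 - 3 R^{2} + 24 R$)
$t = -18$ ($t = - 2 \left(-24 - 3 \cdot 1^{2} + 24 \cdot 1\right)^{2} = - 2 \left(-24 - 3 + 24\right)^{2} = - 2 \left(-3\right)^{2} = \left(-2\right) 9 = -18$)
$t + a = -18 + 2337 = 2319$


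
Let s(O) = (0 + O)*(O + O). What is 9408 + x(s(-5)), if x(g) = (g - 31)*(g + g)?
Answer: 11308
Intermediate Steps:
s(O) = 2*O² (s(O) = O*(2*O) = 2*O²)
x(g) = 2*g*(-31 + g) (x(g) = (-31 + g)*(2*g) = 2*g*(-31 + g))
9408 + x(s(-5)) = 9408 + 2*(2*(-5)²)*(-31 + 2*(-5)²) = 9408 + 2*(2*25)*(-31 + 2*25) = 9408 + 2*50*(-31 + 50) = 9408 + 2*50*19 = 9408 + 1900 = 11308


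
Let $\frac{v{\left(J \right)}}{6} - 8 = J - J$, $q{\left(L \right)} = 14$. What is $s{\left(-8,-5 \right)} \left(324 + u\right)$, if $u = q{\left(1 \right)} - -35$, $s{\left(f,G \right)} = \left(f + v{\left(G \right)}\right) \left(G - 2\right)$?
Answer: $-104440$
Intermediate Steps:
$v{\left(J \right)} = 48$ ($v{\left(J \right)} = 48 + 6 \left(J - J\right) = 48 + 6 \cdot 0 = 48 + 0 = 48$)
$s{\left(f,G \right)} = \left(-2 + G\right) \left(48 + f\right)$ ($s{\left(f,G \right)} = \left(f + 48\right) \left(G - 2\right) = \left(48 + f\right) \left(-2 + G\right) = \left(-2 + G\right) \left(48 + f\right)$)
$u = 49$ ($u = 14 - -35 = 14 + 35 = 49$)
$s{\left(-8,-5 \right)} \left(324 + u\right) = \left(-96 - -16 + 48 \left(-5\right) - -40\right) \left(324 + 49\right) = \left(-96 + 16 - 240 + 40\right) 373 = \left(-280\right) 373 = -104440$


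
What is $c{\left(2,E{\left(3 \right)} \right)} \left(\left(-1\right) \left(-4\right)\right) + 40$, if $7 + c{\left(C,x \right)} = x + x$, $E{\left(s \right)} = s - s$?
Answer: $12$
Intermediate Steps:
$E{\left(s \right)} = 0$
$c{\left(C,x \right)} = -7 + 2 x$ ($c{\left(C,x \right)} = -7 + \left(x + x\right) = -7 + 2 x$)
$c{\left(2,E{\left(3 \right)} \right)} \left(\left(-1\right) \left(-4\right)\right) + 40 = \left(-7 + 2 \cdot 0\right) \left(\left(-1\right) \left(-4\right)\right) + 40 = \left(-7 + 0\right) 4 + 40 = \left(-7\right) 4 + 40 = -28 + 40 = 12$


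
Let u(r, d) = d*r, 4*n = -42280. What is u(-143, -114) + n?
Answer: 5732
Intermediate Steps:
n = -10570 (n = (¼)*(-42280) = -10570)
u(-143, -114) + n = -114*(-143) - 10570 = 16302 - 10570 = 5732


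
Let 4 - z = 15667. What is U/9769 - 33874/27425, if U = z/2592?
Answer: -286053837509/231478408800 ≈ -1.2358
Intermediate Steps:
z = -15663 (z = 4 - 1*15667 = 4 - 15667 = -15663)
U = -5221/864 (U = -15663/2592 = -15663*1/2592 = -5221/864 ≈ -6.0428)
U/9769 - 33874/27425 = -5221/864/9769 - 33874/27425 = -5221/864*1/9769 - 33874*1/27425 = -5221/8440416 - 33874/27425 = -286053837509/231478408800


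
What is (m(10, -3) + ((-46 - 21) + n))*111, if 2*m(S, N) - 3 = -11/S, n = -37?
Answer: -228771/20 ≈ -11439.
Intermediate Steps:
m(S, N) = 3/2 - 11/(2*S) (m(S, N) = 3/2 + (-11/S)/2 = 3/2 - 11/(2*S))
(m(10, -3) + ((-46 - 21) + n))*111 = ((½)*(-11 + 3*10)/10 + ((-46 - 21) - 37))*111 = ((½)*(⅒)*(-11 + 30) + (-67 - 37))*111 = ((½)*(⅒)*19 - 104)*111 = (19/20 - 104)*111 = -2061/20*111 = -228771/20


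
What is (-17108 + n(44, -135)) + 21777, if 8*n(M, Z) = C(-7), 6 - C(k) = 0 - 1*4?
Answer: 18681/4 ≈ 4670.3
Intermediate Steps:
C(k) = 10 (C(k) = 6 - (0 - 1*4) = 6 - (0 - 4) = 6 - 1*(-4) = 6 + 4 = 10)
n(M, Z) = 5/4 (n(M, Z) = (⅛)*10 = 5/4)
(-17108 + n(44, -135)) + 21777 = (-17108 + 5/4) + 21777 = -68427/4 + 21777 = 18681/4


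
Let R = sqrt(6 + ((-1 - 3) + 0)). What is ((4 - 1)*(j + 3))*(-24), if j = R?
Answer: -216 - 72*sqrt(2) ≈ -317.82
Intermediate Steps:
R = sqrt(2) (R = sqrt(6 + (-4 + 0)) = sqrt(6 - 4) = sqrt(2) ≈ 1.4142)
j = sqrt(2) ≈ 1.4142
((4 - 1)*(j + 3))*(-24) = ((4 - 1)*(sqrt(2) + 3))*(-24) = (3*(3 + sqrt(2)))*(-24) = (9 + 3*sqrt(2))*(-24) = -216 - 72*sqrt(2)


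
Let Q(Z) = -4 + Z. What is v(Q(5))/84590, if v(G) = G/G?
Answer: 1/84590 ≈ 1.1822e-5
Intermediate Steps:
v(G) = 1
v(Q(5))/84590 = 1/84590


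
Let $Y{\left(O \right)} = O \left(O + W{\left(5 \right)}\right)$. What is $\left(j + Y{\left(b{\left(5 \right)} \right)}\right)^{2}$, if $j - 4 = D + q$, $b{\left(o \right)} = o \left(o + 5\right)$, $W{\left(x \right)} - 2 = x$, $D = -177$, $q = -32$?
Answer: $6996025$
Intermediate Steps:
$W{\left(x \right)} = 2 + x$
$b{\left(o \right)} = o \left(5 + o\right)$
$j = -205$ ($j = 4 - 209 = -205$)
$Y{\left(O \right)} = O \left(7 + O\right)$ ($Y{\left(O \right)} = O \left(O + \left(2 + 5\right)\right) = O \left(O + 7\right) = O \left(7 + O\right)$)
$\left(j + Y{\left(b{\left(5 \right)} \right)}\right)^{2} = \left(-205 + 5 \left(5 + 5\right) \left(7 + 5 \left(5 + 5\right)\right)\right)^{2} = \left(-205 + 5 \cdot 10 \left(7 + 5 \cdot 10\right)\right)^{2} = \left(-205 + 50 \left(7 + 50\right)\right)^{2} = \left(-205 + 50 \cdot 57\right)^{2} = \left(-205 + 2850\right)^{2} = 2645^{2} = 6996025$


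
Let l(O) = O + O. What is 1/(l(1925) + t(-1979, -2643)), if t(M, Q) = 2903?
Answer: 1/6753 ≈ 0.00014808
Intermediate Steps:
l(O) = 2*O
1/(l(1925) + t(-1979, -2643)) = 1/(2*1925 + 2903) = 1/(3850 + 2903) = 1/6753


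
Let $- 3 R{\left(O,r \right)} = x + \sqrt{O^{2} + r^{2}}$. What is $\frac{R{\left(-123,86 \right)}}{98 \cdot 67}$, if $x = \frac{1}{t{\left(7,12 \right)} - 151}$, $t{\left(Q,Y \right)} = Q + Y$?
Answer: $\frac{1}{2600136} - \frac{5 \sqrt{901}}{19698} \approx -0.0076188$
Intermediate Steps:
$x = - \frac{1}{132}$ ($x = \frac{1}{\left(7 + 12\right) - 151} = \frac{1}{19 - 151} = \frac{1}{-132} = - \frac{1}{132} \approx -0.0075758$)
$R{\left(O,r \right)} = \frac{1}{396} - \frac{\sqrt{O^{2} + r^{2}}}{3}$ ($R{\left(O,r \right)} = - \frac{- \frac{1}{132} + \sqrt{O^{2} + r^{2}}}{3} = \frac{1}{396} - \frac{\sqrt{O^{2} + r^{2}}}{3}$)
$\frac{R{\left(-123,86 \right)}}{98 \cdot 67} = \frac{\frac{1}{396} - \frac{\sqrt{\left(-123\right)^{2} + 86^{2}}}{3}}{98 \cdot 67} = \frac{\frac{1}{396} - \frac{\sqrt{15129 + 7396}}{3}}{6566} = \left(\frac{1}{396} - \frac{\sqrt{22525}}{3}\right) \frac{1}{6566} = \left(\frac{1}{396} - \frac{5 \sqrt{901}}{3}\right) \frac{1}{6566} = \frac{1}{2600136} - \frac{5 \sqrt{901}}{19698}$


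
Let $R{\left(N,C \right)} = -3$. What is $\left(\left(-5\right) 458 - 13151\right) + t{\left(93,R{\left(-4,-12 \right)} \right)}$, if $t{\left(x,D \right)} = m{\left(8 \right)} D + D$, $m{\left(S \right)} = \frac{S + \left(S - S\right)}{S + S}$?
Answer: $- \frac{30891}{2} \approx -15446.0$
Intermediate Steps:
$m{\left(S \right)} = \frac{1}{2}$ ($m{\left(S \right)} = \frac{S + 0}{2 S} = S \frac{1}{2 S} = \frac{1}{2}$)
$t{\left(x,D \right)} = \frac{3 D}{2}$ ($t{\left(x,D \right)} = \frac{D}{2} + D = \frac{3 D}{2}$)
$\left(\left(-5\right) 458 - 13151\right) + t{\left(93,R{\left(-4,-12 \right)} \right)} = \left(\left(-5\right) 458 - 13151\right) + \frac{3}{2} \left(-3\right) = \left(-2290 - 13151\right) - \frac{9}{2} = -15441 - \frac{9}{2} = - \frac{30891}{2}$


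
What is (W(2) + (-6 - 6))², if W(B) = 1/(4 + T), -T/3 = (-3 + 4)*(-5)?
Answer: 51529/361 ≈ 142.74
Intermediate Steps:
T = 15 (T = -3*(-3 + 4)*(-5) = -3*(-5) = 15)
W(B) = 1/19 (W(B) = 1/(4 + 15) = 1/19)
(W(2) + (-6 - 6))² = (1/19 + (-6 - 6))² = (1/19 - 12)² = (-227/19)² = 51529/361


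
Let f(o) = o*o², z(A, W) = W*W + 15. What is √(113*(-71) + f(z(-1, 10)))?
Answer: 2*√378213 ≈ 1230.0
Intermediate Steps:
z(A, W) = 15 + W² (z(A, W) = W² + 15 = 15 + W²)
f(o) = o³
√(113*(-71) + f(z(-1, 10))) = √(113*(-71) + (15 + 10²)³) = √(-8023 + (15 + 100)³) = √(-8023 + 115³) = √(-8023 + 1520875) = √1512852 = 2*√378213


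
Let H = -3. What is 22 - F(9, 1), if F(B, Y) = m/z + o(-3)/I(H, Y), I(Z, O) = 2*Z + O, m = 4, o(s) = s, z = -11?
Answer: 1197/55 ≈ 21.764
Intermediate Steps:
I(Z, O) = O + 2*Z
F(B, Y) = -4/11 - 3/(-6 + Y) (F(B, Y) = 4/(-11) - 3/(Y + 2*(-3)) = 4*(-1/11) - 3/(Y - 6) = -4/11 - 3/(-6 + Y))
22 - F(9, 1) = 22 - (-9 - 4*1)/(11*(-6 + 1)) = 22 - (-9 - 4)/(11*(-5)) = 22 - (-1)*(-13)/(11*5) = 22 - 1*13/55 = 22 - 13/55 = 1197/55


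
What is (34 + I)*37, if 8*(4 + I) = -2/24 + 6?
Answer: 109187/96 ≈ 1137.4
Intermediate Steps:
I = -313/96 (I = -4 + (-2/24 + 6)/8 = -4 + (-2*1/24 + 6)/8 = -4 + (-1/12 + 6)/8 = -4 + (⅛)*(71/12) = -4 + 71/96 = -313/96 ≈ -3.2604)
(34 + I)*37 = (34 - 313/96)*37 = (2951/96)*37 = 109187/96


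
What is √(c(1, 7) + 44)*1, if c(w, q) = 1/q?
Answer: √2163/7 ≈ 6.6440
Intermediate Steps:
√(c(1, 7) + 44)*1 = √(1/7 + 44)*1 = √(⅐ + 44)*1 = √(309/7)*1 = (√2163/7)*1 = √2163/7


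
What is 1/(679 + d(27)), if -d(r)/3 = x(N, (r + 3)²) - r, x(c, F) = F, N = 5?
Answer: -1/1940 ≈ -0.00051546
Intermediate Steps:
d(r) = -3*(3 + r)² + 3*r (d(r) = -3*((r + 3)² - r) = -3*((3 + r)² - r) = -3*(3 + r)² + 3*r)
1/(679 + d(27)) = 1/(679 + (-3*(3 + 27)² + 3*27)) = 1/(679 + (-3*30² + 81)) = 1/(679 + (-3*900 + 81)) = 1/(679 + (-2700 + 81)) = 1/(679 - 2619) = 1/(-1940) = -1/1940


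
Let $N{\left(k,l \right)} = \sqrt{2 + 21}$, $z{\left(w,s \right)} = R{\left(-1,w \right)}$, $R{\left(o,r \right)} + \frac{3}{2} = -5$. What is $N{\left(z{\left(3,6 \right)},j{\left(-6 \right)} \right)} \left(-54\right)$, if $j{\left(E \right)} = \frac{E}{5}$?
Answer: $- 54 \sqrt{23} \approx -258.98$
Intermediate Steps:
$R{\left(o,r \right)} = - \frac{13}{2}$ ($R{\left(o,r \right)} = - \frac{3}{2} - 5 = - \frac{13}{2}$)
$j{\left(E \right)} = \frac{E}{5}$ ($j{\left(E \right)} = E \frac{1}{5} = \frac{E}{5}$)
$z{\left(w,s \right)} = - \frac{13}{2}$
$N{\left(k,l \right)} = \sqrt{23}$
$N{\left(z{\left(3,6 \right)},j{\left(-6 \right)} \right)} \left(-54\right) = \sqrt{23} \left(-54\right) = - 54 \sqrt{23}$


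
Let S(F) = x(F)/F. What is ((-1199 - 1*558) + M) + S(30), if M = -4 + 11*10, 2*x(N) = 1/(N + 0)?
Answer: -2971799/1800 ≈ -1651.0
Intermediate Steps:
x(N) = 1/(2*N) (x(N) = 1/(2*(N + 0)) = 1/(2*N))
M = 106 (M = -4 + 110 = 106)
S(F) = 1/(2*F²) (S(F) = (1/(2*F))/F = 1/(2*F²))
((-1199 - 1*558) + M) + S(30) = ((-1199 - 1*558) + 106) + (½)/30² = ((-1199 - 558) + 106) + (½)*(1/900) = (-1757 + 106) + 1/1800 = -1651 + 1/1800 = -2971799/1800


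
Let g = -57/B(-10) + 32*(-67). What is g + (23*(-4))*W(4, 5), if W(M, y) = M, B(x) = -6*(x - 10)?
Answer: -100499/40 ≈ -2512.5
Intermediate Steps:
B(x) = 60 - 6*x (B(x) = -6*(-10 + x) = 60 - 6*x)
g = -85779/40 (g = -57/(60 - 6*(-10)) + 32*(-67) = -57/(60 + 60) - 2144 = -57/120 - 2144 = -57*1/120 - 2144 = -19/40 - 2144 = -85779/40 ≈ -2144.5)
g + (23*(-4))*W(4, 5) = -85779/40 + (23*(-4))*4 = -85779/40 - 92*4 = -85779/40 - 368 = -100499/40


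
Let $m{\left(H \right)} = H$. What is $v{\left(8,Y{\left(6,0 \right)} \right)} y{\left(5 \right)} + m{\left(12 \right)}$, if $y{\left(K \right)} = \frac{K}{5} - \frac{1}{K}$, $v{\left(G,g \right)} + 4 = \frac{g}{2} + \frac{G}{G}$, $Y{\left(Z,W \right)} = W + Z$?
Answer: $12$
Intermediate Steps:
$v{\left(G,g \right)} = -3 + \frac{g}{2}$ ($v{\left(G,g \right)} = -4 + \left(\frac{g}{2} + \frac{G}{G}\right) = -4 + \left(g \frac{1}{2} + 1\right) = -4 + \left(\frac{g}{2} + 1\right) = -4 + \left(1 + \frac{g}{2}\right) = -3 + \frac{g}{2}$)
$y{\left(K \right)} = - \frac{1}{K} + \frac{K}{5}$ ($y{\left(K \right)} = K \frac{1}{5} - \frac{1}{K} = \frac{K}{5} - \frac{1}{K} = - \frac{1}{K} + \frac{K}{5}$)
$v{\left(8,Y{\left(6,0 \right)} \right)} y{\left(5 \right)} + m{\left(12 \right)} = \left(-3 + \frac{0 + 6}{2}\right) \left(- \frac{1}{5} + \frac{1}{5} \cdot 5\right) + 12 = \left(-3 + \frac{1}{2} \cdot 6\right) \left(\left(-1\right) \frac{1}{5} + 1\right) + 12 = \left(-3 + 3\right) \left(- \frac{1}{5} + 1\right) + 12 = 0 \cdot \frac{4}{5} + 12 = 0 + 12 = 12$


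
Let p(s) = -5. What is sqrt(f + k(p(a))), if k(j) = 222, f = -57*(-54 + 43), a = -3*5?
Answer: sqrt(849) ≈ 29.138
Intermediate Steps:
a = -15
f = 627 (f = -57*(-11) = 627)
sqrt(f + k(p(a))) = sqrt(627 + 222) = sqrt(849)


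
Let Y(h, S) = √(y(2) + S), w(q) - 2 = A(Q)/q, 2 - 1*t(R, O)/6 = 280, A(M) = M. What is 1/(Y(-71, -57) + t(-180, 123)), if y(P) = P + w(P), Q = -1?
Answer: -3336/5564555 - I*√214/5564555 ≈ -0.00059951 - 2.6289e-6*I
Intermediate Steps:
t(R, O) = -1668 (t(R, O) = 12 - 6*280 = 12 - 1680 = -1668)
w(q) = 2 - 1/q
y(P) = 2 + P - 1/P (y(P) = P + (2 - 1/P) = 2 + P - 1/P)
Y(h, S) = √(7/2 + S) (Y(h, S) = √((2 + 2 - 1/2) + S) = √((2 + 2 - 1*½) + S) = √((2 + 2 - ½) + S) = √(7/2 + S))
1/(Y(-71, -57) + t(-180, 123)) = 1/(√(14 + 4*(-57))/2 - 1668) = 1/(√(14 - 228)/2 - 1668) = 1/(√(-214)/2 - 1668) = 1/((I*√214)/2 - 1668) = 1/(I*√214/2 - 1668) = 1/(-1668 + I*√214/2)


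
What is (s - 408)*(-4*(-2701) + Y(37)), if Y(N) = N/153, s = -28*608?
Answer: -28815950168/153 ≈ -1.8834e+8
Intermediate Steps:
s = -17024
Y(N) = N/153 (Y(N) = N*(1/153) = N/153)
(s - 408)*(-4*(-2701) + Y(37)) = (-17024 - 408)*(-4*(-2701) + (1/153)*37) = -17432*(10804 + 37/153) = -17432*1653049/153 = -28815950168/153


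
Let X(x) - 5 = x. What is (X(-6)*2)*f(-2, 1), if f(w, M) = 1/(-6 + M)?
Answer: ⅖ ≈ 0.40000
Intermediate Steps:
X(x) = 5 + x
(X(-6)*2)*f(-2, 1) = ((5 - 6)*2)/(-6 + 1) = -1*2/(-5) = -2*(-⅕) = ⅖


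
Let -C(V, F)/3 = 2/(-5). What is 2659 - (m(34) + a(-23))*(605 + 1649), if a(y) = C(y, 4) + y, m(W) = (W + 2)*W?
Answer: -13535499/5 ≈ -2.7071e+6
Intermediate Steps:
C(V, F) = 6/5 (C(V, F) = -6/(-5) = -6*(-1)/5 = -3*(-2/5) = 6/5)
m(W) = W*(2 + W) (m(W) = (2 + W)*W = W*(2 + W))
a(y) = 6/5 + y
2659 - (m(34) + a(-23))*(605 + 1649) = 2659 - (34*(2 + 34) + (6/5 - 23))*(605 + 1649) = 2659 - (34*36 - 109/5)*2254 = 2659 - (1224 - 109/5)*2254 = 2659 - 6011*2254/5 = 2659 - 1*13548794/5 = 2659 - 13548794/5 = -13535499/5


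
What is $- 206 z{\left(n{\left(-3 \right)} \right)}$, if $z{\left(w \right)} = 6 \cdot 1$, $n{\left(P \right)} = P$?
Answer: $-1236$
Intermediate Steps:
$z{\left(w \right)} = 6$
$- 206 z{\left(n{\left(-3 \right)} \right)} = \left(-206\right) 6 = -1236$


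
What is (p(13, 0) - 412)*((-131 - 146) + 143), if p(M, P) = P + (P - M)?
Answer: 56950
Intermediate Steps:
p(M, P) = -M + 2*P
(p(13, 0) - 412)*((-131 - 146) + 143) = ((-1*13 + 2*0) - 412)*((-131 - 146) + 143) = ((-13 + 0) - 412)*(-277 + 143) = (-13 - 412)*(-134) = -425*(-134) = 56950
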